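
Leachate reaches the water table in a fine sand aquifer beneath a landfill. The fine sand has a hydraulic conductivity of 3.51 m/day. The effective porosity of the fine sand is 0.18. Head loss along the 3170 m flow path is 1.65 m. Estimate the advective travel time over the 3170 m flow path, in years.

855

Hydraulic gradient i = Δh / L = 1.65 / 3170 = 0.0005205.
Darcy flux q = K · i = 3.510 × 0.0005205 = 0.001827 m/day.
Seepage velocity v = q / n_e = 0.001827 / 0.18 = 0.01015 m/day.
Travel time t = L / v = 3170 / 0.01015 = 3.123e+05 days = 855.1 years.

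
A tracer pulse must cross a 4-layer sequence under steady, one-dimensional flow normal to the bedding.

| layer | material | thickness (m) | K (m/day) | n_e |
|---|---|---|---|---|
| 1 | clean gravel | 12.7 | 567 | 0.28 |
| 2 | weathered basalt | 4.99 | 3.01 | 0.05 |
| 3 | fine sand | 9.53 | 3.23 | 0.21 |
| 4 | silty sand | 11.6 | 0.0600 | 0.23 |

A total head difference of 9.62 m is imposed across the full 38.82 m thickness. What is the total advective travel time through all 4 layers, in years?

0.477

With flow normal to the layers, continuity requires the same specific discharge q through every layer.
Σ(b_i/K_i) = 12.7/567 + 4.99/3.01 + 9.53/3.23 + 11.6/0.0600 = 198.0 d.
q = Δh / Σ(b_i/K_i) = 9.62 / 198.0 = 0.04859 m/day.
In each layer the seepage velocity is v_i = q/n_i, so the layer transit time is t_i = b_i·n_i / q:
  layer 1 (clean gravel): t_1 = 12.7 × 0.28 / 0.04859 = 73.18 d
  layer 2 (weathered basalt): t_2 = 4.99 × 0.05 / 0.04859 = 5.134 d
  layer 3 (fine sand): t_3 = 9.53 × 0.21 / 0.04859 = 41.18 d
  layer 4 (silty sand): t_4 = 11.6 × 0.23 / 0.04859 = 54.90 d
Total t = Σ t_i = 174.4 days = 0.4775 years.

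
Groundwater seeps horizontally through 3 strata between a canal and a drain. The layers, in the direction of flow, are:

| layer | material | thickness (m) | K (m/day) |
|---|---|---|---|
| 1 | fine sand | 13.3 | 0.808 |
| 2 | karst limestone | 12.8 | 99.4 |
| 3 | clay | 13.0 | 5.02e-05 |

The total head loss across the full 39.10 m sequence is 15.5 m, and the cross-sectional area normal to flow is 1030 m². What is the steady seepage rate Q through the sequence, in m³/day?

0.0616

Flow is perpendicular to layering, so the layers act in series and the equivalent K is the thickness-weighted harmonic mean.
Total thickness L = 13.3 + 12.8 + 13.0 = 39.10 m.
Σ(b_i/K_i) = 13.3/0.808 + 12.8/99.4 + 13.0/5.02e-05 = 2.590e+05 d.
K_eq = L / Σ(b_i/K_i) = 39.10 / 2.590e+05 = 0.0001510 m/day.
Q = K_eq · A · (Δh/L) = 0.0001510 × 1030 × (15.5/39.10) = 0.06165 m³/day.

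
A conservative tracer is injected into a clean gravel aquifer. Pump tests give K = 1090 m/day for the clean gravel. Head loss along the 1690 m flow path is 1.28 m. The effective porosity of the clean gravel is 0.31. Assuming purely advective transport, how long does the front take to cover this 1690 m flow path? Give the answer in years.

Hydraulic gradient i = Δh / L = 1.28 / 1690 = 0.0007574.
Darcy flux q = K · i = 1090 × 0.0007574 = 0.8256 m/day.
Seepage velocity v = q / n_e = 0.8256 / 0.31 = 2.663 m/day.
Travel time t = L / v = 1690 / 2.663 = 634.6 days = 1.737 years.

1.74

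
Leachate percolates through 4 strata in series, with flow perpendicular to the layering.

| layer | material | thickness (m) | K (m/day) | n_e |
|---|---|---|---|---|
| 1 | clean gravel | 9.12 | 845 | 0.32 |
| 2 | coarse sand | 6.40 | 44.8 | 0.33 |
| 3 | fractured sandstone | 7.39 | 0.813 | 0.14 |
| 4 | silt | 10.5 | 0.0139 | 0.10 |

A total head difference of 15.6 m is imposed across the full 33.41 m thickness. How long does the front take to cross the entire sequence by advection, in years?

0.955

With flow normal to the layers, continuity requires the same specific discharge q through every layer.
Σ(b_i/K_i) = 9.12/845 + 6.40/44.8 + 7.39/0.813 + 10.5/0.0139 = 764.6 d.
q = Δh / Σ(b_i/K_i) = 15.6 / 764.6 = 0.02040 m/day.
In each layer the seepage velocity is v_i = q/n_i, so the layer transit time is t_i = b_i·n_i / q:
  layer 1 (clean gravel): t_1 = 9.12 × 0.32 / 0.02040 = 143.0 d
  layer 2 (coarse sand): t_2 = 6.40 × 0.33 / 0.02040 = 103.5 d
  layer 3 (fractured sandstone): t_3 = 7.39 × 0.14 / 0.02040 = 50.71 d
  layer 4 (silt): t_4 = 10.5 × 0.10 / 0.02040 = 51.47 d
Total t = Σ t_i = 348.7 days = 0.9548 years.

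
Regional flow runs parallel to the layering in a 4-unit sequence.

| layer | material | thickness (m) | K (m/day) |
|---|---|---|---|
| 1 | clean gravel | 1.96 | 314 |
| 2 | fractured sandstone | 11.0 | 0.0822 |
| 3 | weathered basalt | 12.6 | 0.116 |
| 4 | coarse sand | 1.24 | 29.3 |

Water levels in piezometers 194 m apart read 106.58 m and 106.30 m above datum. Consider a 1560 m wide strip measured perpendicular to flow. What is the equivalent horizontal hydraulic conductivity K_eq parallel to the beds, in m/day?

Flow is parallel to layering, so each bed carries its own Darcy discharge and the transmissivities add.
Σ(K_i·b_i) = 314×1.96 + 0.0822×11.0 + 0.116×12.6 + 29.3×1.24 = 654.1 m²/day.
Total thickness b = 26.80 m, so K_eq = Σ(K_i·b_i)/b = 24.41 m/day.

24.4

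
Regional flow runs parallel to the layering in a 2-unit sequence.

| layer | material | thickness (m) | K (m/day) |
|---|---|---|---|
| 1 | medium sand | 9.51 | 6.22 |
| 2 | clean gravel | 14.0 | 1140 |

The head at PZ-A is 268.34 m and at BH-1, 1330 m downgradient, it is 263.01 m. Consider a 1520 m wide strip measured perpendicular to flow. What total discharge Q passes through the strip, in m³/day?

Flow is parallel to layering, so each bed carries its own Darcy discharge and the transmissivities add.
Σ(K_i·b_i) = 6.22×9.51 + 1140×14.0 = 16019 m²/day.
Hydraulic gradient i = (268.34 − 263.01) / 1330 = 5.33 / 1330 = 0.004008.
Q = Σ(K_i·b_i) · W · i = 16019 × 1520 × 0.004008 = 97580 m³/day.

97600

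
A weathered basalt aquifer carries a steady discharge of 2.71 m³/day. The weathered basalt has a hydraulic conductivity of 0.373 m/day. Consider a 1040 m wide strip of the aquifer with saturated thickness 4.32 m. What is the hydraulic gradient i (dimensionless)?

0.00162

Cross-sectional area A = 1040 × 4.32 = 4493 m².
From Q = K·A·i, i = Q / (K·A) = 2.71 / (0.3730 × 4493) = 0.001617.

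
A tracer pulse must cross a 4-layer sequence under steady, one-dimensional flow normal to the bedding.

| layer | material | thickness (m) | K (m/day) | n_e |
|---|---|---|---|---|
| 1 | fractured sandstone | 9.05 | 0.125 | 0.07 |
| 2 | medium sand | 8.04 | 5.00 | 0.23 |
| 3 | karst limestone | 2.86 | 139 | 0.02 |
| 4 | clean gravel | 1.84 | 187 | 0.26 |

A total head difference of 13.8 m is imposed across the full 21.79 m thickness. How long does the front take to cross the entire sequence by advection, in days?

16.2

With flow normal to the layers, continuity requires the same specific discharge q through every layer.
Σ(b_i/K_i) = 9.05/0.125 + 8.04/5.00 + 2.86/139 + 1.84/187 = 74.04 d.
q = Δh / Σ(b_i/K_i) = 13.8 / 74.04 = 0.1864 m/day.
In each layer the seepage velocity is v_i = q/n_i, so the layer transit time is t_i = b_i·n_i / q:
  layer 1 (fractured sandstone): t_1 = 9.05 × 0.07 / 0.1864 = 3.399 d
  layer 2 (medium sand): t_2 = 8.04 × 0.23 / 0.1864 = 9.921 d
  layer 3 (karst limestone): t_3 = 2.86 × 0.02 / 0.1864 = 0.3069 d
  layer 4 (clean gravel): t_4 = 1.84 × 0.26 / 0.1864 = 2.567 d
Total t = Σ t_i = 16.19 days.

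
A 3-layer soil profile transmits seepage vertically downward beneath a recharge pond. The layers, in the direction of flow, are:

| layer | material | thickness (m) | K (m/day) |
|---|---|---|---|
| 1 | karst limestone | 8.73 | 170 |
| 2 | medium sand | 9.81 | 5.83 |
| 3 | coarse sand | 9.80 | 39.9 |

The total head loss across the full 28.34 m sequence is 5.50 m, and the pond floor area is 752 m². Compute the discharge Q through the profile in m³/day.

2090

Flow is perpendicular to layering, so the layers act in series and the equivalent K is the thickness-weighted harmonic mean.
Total thickness L = 8.73 + 9.81 + 9.80 = 28.34 m.
Σ(b_i/K_i) = 8.73/170 + 9.81/5.83 + 9.80/39.9 = 1.980 d.
K_eq = L / Σ(b_i/K_i) = 28.34 / 1.980 = 14.32 m/day.
Q = K_eq · A · (Δh/L) = 14.32 × 752 × (5.50/28.34) = 2089 m³/day.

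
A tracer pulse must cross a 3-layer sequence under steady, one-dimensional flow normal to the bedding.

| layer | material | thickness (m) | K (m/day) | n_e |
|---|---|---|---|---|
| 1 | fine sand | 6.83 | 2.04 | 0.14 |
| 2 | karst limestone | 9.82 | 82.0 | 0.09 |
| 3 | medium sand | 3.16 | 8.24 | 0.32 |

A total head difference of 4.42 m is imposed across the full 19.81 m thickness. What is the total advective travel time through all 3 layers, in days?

2.48

With flow normal to the layers, continuity requires the same specific discharge q through every layer.
Σ(b_i/K_i) = 6.83/2.04 + 9.82/82.0 + 3.16/8.24 = 3.851 d.
q = Δh / Σ(b_i/K_i) = 4.42 / 3.851 = 1.148 m/day.
In each layer the seepage velocity is v_i = q/n_i, so the layer transit time is t_i = b_i·n_i / q:
  layer 1 (fine sand): t_1 = 6.83 × 0.14 / 1.148 = 0.8332 d
  layer 2 (karst limestone): t_2 = 9.82 × 0.09 / 1.148 = 0.7701 d
  layer 3 (medium sand): t_3 = 3.16 × 0.32 / 1.148 = 0.8811 d
Total t = Σ t_i = 2.484 days.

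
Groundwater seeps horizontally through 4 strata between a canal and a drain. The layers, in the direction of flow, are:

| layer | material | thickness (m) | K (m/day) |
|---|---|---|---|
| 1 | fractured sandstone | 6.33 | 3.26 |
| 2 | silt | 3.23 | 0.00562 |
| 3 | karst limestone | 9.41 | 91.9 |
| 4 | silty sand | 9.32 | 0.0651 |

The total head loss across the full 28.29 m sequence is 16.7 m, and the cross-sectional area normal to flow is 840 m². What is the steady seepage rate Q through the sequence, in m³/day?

Flow is perpendicular to layering, so the layers act in series and the equivalent K is the thickness-weighted harmonic mean.
Total thickness L = 6.33 + 3.23 + 9.41 + 9.32 = 28.29 m.
Σ(b_i/K_i) = 6.33/3.26 + 3.23/0.00562 + 9.41/91.9 + 9.32/0.0651 = 719.9 d.
K_eq = L / Σ(b_i/K_i) = 28.29 / 719.9 = 0.03929 m/day.
Q = K_eq · A · (Δh/L) = 0.03929 × 840 × (16.7/28.29) = 19.48 m³/day.

19.5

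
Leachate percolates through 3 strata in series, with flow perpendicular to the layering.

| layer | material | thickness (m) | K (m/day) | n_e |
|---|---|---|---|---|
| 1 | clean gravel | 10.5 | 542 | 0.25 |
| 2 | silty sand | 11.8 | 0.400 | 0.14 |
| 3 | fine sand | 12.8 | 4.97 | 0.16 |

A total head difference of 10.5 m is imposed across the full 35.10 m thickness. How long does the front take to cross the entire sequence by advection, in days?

With flow normal to the layers, continuity requires the same specific discharge q through every layer.
Σ(b_i/K_i) = 10.5/542 + 11.8/0.400 + 12.8/4.97 = 32.09 d.
q = Δh / Σ(b_i/K_i) = 10.5 / 32.09 = 0.3272 m/day.
In each layer the seepage velocity is v_i = q/n_i, so the layer transit time is t_i = b_i·n_i / q:
  layer 1 (clean gravel): t_1 = 10.5 × 0.25 / 0.3272 = 8.024 d
  layer 2 (silty sand): t_2 = 11.8 × 0.14 / 0.3272 = 5.050 d
  layer 3 (fine sand): t_3 = 12.8 × 0.16 / 0.3272 = 6.260 d
Total t = Σ t_i = 19.33 days.

19.3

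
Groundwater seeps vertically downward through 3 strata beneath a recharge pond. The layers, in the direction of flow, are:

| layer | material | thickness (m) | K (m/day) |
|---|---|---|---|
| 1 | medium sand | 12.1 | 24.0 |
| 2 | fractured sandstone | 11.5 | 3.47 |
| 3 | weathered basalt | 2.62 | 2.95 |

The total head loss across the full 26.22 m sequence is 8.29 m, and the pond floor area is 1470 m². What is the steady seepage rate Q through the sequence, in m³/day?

Flow is perpendicular to layering, so the layers act in series and the equivalent K is the thickness-weighted harmonic mean.
Total thickness L = 12.1 + 11.5 + 2.62 = 26.22 m.
Σ(b_i/K_i) = 12.1/24.0 + 11.5/3.47 + 2.62/2.95 = 4.706 d.
K_eq = L / Σ(b_i/K_i) = 26.22 / 4.706 = 5.571 m/day.
Q = K_eq · A · (Δh/L) = 5.571 × 1470 × (8.29/26.22) = 2589 m³/day.

2590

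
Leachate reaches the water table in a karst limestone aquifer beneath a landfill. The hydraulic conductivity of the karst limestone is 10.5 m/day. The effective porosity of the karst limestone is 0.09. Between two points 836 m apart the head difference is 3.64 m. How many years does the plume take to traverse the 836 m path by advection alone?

4.51

Hydraulic gradient i = Δh / L = 3.64 / 836 = 0.004354.
Darcy flux q = K · i = 10.50 × 0.004354 = 0.04572 m/day.
Seepage velocity v = q / n_e = 0.04572 / 0.09 = 0.5080 m/day.
Travel time t = L / v = 836 / 0.5080 = 1646 days = 4.506 years.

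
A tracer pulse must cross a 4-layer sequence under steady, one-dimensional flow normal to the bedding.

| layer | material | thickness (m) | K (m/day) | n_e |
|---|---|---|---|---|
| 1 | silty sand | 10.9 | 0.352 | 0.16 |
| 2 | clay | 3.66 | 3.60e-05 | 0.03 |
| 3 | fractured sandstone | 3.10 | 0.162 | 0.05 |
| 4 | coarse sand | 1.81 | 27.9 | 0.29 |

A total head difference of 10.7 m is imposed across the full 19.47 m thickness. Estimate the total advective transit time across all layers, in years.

With flow normal to the layers, continuity requires the same specific discharge q through every layer.
Σ(b_i/K_i) = 10.9/0.352 + 3.66/3.60e-05 + 3.10/0.162 + 1.81/27.9 = 1.017e+05 d.
q = Δh / Σ(b_i/K_i) = 10.7 / 1.017e+05 = 0.0001052 m/day.
In each layer the seepage velocity is v_i = q/n_i, so the layer transit time is t_i = b_i·n_i / q:
  layer 1 (silty sand): t_1 = 10.9 × 0.16 / 0.0001052 = 16579 d
  layer 2 (clay): t_2 = 3.66 × 0.03 / 0.0001052 = 1044 d
  layer 3 (fractured sandstone): t_3 = 3.10 × 0.05 / 0.0001052 = 1473 d
  layer 4 (coarse sand): t_4 = 1.81 × 0.29 / 0.0001052 = 4990 d
Total t = Σ t_i = 24086 days = 65.94 years.

65.9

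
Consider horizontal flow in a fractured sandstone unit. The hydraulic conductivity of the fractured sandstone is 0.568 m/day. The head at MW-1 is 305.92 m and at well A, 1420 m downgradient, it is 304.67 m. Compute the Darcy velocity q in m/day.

0.000500

Hydraulic gradient i = (305.92 − 304.67) / 1420 = 1.25 / 1420 = 0.0008803.
Specific discharge q = K · i = 0.5680 × 0.0008803 = 0.0005000 m/day.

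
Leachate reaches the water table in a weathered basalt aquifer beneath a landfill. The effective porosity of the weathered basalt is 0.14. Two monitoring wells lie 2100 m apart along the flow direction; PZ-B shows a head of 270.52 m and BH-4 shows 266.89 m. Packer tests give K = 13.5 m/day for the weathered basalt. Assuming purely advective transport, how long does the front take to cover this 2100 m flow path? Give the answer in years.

Hydraulic gradient i = (270.52 − 266.89) / 2100 = 3.63 / 2100 = 0.001729.
Darcy flux q = K · i = 13.50 × 0.001729 = 0.02334 m/day.
Seepage velocity v = q / n_e = 0.02334 / 0.14 = 0.1667 m/day.
Travel time t = L / v = 2100 / 0.1667 = 12599 days = 34.49 years.

34.5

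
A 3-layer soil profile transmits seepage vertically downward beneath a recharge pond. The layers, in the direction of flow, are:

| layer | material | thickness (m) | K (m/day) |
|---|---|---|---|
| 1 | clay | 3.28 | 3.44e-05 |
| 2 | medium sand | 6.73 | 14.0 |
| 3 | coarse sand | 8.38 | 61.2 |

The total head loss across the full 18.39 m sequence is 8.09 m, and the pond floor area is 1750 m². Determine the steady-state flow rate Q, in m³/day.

Flow is perpendicular to layering, so the layers act in series and the equivalent K is the thickness-weighted harmonic mean.
Total thickness L = 3.28 + 6.73 + 8.38 = 18.39 m.
Σ(b_i/K_i) = 3.28/3.44e-05 + 6.73/14.0 + 8.38/61.2 = 95349 d.
K_eq = L / Σ(b_i/K_i) = 18.39 / 95349 = 0.0001929 m/day.
Q = K_eq · A · (Δh/L) = 0.0001929 × 1750 × (8.09/18.39) = 0.1485 m³/day.

0.148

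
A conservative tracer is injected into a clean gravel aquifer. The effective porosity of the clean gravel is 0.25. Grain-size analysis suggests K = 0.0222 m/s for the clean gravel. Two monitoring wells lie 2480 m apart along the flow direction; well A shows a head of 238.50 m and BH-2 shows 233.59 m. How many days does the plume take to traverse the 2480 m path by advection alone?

163

Convert K: 0.0222 m/s × 86400 = 1918 m/day.
Hydraulic gradient i = (238.50 − 233.59) / 2480 = 4.91 / 2480 = 0.001980.
Darcy flux q = K · i = 1918 × 0.001980 = 3.797 m/day.
Seepage velocity v = q / n_e = 3.797 / 0.25 = 15.19 m/day.
Travel time t = L / v = 2480 / 15.19 = 163.3 days.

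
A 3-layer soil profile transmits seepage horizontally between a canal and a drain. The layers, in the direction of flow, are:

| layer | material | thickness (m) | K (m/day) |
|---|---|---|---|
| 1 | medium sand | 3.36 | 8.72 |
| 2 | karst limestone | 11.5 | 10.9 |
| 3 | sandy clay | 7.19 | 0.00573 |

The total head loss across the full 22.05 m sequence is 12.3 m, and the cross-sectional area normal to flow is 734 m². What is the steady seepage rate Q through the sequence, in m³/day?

Flow is perpendicular to layering, so the layers act in series and the equivalent K is the thickness-weighted harmonic mean.
Total thickness L = 3.36 + 11.5 + 7.19 = 22.05 m.
Σ(b_i/K_i) = 3.36/8.72 + 11.5/10.9 + 7.19/0.00573 = 1256 d.
K_eq = L / Σ(b_i/K_i) = 22.05 / 1256 = 0.01755 m/day.
Q = K_eq · A · (Δh/L) = 0.01755 × 734 × (12.3/22.05) = 7.187 m³/day.

7.19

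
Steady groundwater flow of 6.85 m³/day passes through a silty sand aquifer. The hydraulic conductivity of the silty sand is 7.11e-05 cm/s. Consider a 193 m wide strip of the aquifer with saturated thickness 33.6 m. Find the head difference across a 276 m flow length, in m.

Convert K: 7.11e-05 cm/s × 864 = 0.06143 m/day.
Cross-sectional area A = 193 × 33.6 = 6485 m².
From Q = K·A·i, i = Q / (K·A) = 6.85 / (0.06143 × 6485) = 0.01720.
Head loss Δh = i · L = 0.01720 × 276 = 4.746 m.

4.75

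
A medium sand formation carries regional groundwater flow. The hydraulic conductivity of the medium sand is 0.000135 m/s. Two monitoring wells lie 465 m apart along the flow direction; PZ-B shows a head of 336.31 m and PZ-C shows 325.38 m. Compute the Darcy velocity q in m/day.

0.274

Convert K: 0.000135 m/s × 86400 = 11.66 m/day.
Hydraulic gradient i = (336.31 − 325.38) / 465 = 10.93 / 465 = 0.02351.
Specific discharge q = K · i = 11.66 × 0.02351 = 0.2742 m/day.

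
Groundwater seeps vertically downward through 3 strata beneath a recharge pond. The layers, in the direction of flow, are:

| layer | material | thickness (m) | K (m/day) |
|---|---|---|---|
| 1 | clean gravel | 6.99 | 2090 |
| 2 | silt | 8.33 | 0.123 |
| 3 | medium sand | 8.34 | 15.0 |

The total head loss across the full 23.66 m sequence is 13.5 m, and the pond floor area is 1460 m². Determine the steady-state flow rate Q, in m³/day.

289

Flow is perpendicular to layering, so the layers act in series and the equivalent K is the thickness-weighted harmonic mean.
Total thickness L = 6.99 + 8.33 + 8.34 = 23.66 m.
Σ(b_i/K_i) = 6.99/2090 + 8.33/0.123 + 8.34/15.0 = 68.28 d.
K_eq = L / Σ(b_i/K_i) = 23.66 / 68.28 = 0.3465 m/day.
Q = K_eq · A · (Δh/L) = 0.3465 × 1460 × (13.5/23.66) = 288.7 m³/day.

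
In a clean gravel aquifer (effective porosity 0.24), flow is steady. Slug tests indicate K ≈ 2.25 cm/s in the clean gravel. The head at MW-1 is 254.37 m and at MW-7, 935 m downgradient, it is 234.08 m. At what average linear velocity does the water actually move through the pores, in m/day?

Convert K: 2.25 cm/s × 864 = 1944 m/day.
Hydraulic gradient i = (254.37 − 234.08) / 935 = 20.29 / 935 = 0.02170.
Darcy flux q = K · i = 1944 × 0.02170 = 42.19 m/day.
Seepage velocity v = q / n_e = 42.19 / 0.24 = 175.8 m/day.

176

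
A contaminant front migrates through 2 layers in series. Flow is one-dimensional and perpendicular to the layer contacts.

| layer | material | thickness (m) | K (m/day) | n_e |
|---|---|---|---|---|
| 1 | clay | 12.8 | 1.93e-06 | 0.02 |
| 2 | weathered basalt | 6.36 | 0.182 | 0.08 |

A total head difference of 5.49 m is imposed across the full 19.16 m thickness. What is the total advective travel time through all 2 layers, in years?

2530

With flow normal to the layers, continuity requires the same specific discharge q through every layer.
Σ(b_i/K_i) = 12.8/1.93e-06 + 6.36/0.182 = 6.632e+06 d.
q = Δh / Σ(b_i/K_i) = 5.49 / 6.632e+06 = 8.278e-07 m/day.
In each layer the seepage velocity is v_i = q/n_i, so the layer transit time is t_i = b_i·n_i / q:
  layer 1 (clay): t_1 = 12.8 × 0.02 / 8.278e-07 = 3.093e+05 d
  layer 2 (weathered basalt): t_2 = 6.36 × 0.08 / 8.278e-07 = 6.147e+05 d
Total t = Σ t_i = 9.239e+05 days = 2530 years.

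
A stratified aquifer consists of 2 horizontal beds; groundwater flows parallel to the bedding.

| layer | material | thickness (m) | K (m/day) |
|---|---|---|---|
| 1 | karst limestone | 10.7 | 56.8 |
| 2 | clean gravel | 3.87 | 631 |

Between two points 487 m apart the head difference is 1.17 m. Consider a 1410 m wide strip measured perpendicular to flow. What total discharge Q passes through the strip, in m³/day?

Flow is parallel to layering, so each bed carries its own Darcy discharge and the transmissivities add.
Σ(K_i·b_i) = 56.8×10.7 + 631×3.87 = 3050 m²/day.
Hydraulic gradient i = Δh / L = 1.17 / 487 = 0.002402.
Q = Σ(K_i·b_i) · W · i = 3050 × 1410 × 0.002402 = 10331 m³/day.

10300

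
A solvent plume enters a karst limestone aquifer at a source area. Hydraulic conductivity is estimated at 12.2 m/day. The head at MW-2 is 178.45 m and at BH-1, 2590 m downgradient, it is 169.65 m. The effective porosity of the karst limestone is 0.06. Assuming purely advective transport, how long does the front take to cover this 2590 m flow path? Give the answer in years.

Hydraulic gradient i = (178.45 − 169.65) / 2590 = 8.8 / 2590 = 0.003398.
Darcy flux q = K · i = 12.20 × 0.003398 = 0.04145 m/day.
Seepage velocity v = q / n_e = 0.04145 / 0.06 = 0.6909 m/day.
Travel time t = L / v = 2590 / 0.6909 = 3749 days = 10.26 years.

10.3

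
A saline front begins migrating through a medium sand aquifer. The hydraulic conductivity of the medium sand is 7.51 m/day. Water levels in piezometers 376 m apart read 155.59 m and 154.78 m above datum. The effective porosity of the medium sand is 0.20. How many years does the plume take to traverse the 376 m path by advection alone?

Hydraulic gradient i = (155.59 − 154.78) / 376 = 0.81 / 376 = 0.002154.
Darcy flux q = K · i = 7.510 × 0.002154 = 0.01618 m/day.
Seepage velocity v = q / n_e = 0.01618 / 0.20 = 0.08089 m/day.
Travel time t = L / v = 376 / 0.08089 = 4648 days = 12.73 years.

12.7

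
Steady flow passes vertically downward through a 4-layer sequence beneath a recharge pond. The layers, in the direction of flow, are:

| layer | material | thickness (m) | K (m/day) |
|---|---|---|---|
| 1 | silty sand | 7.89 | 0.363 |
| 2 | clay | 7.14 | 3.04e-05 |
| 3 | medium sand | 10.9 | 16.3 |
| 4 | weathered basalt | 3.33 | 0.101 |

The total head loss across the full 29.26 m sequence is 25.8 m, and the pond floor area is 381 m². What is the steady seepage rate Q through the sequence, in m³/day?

0.0418

Flow is perpendicular to layering, so the layers act in series and the equivalent K is the thickness-weighted harmonic mean.
Total thickness L = 7.89 + 7.14 + 10.9 + 3.33 = 29.26 m.
Σ(b_i/K_i) = 7.89/0.363 + 7.14/3.04e-05 + 10.9/16.3 + 3.33/0.101 = 2.349e+05 d.
K_eq = L / Σ(b_i/K_i) = 29.26 / 2.349e+05 = 0.0001246 m/day.
Q = K_eq · A · (Δh/L) = 0.0001246 × 381 × (25.8/29.26) = 0.04184 m³/day.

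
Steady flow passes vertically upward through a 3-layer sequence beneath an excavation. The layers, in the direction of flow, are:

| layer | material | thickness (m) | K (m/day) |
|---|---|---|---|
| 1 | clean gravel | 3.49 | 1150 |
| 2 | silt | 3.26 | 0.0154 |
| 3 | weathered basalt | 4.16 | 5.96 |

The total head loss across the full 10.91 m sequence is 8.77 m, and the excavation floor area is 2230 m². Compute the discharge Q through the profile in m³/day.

Flow is perpendicular to layering, so the layers act in series and the equivalent K is the thickness-weighted harmonic mean.
Total thickness L = 3.49 + 3.26 + 4.16 = 10.91 m.
Σ(b_i/K_i) = 3.49/1150 + 3.26/0.0154 + 4.16/5.96 = 212.4 d.
K_eq = L / Σ(b_i/K_i) = 10.91 / 212.4 = 0.05137 m/day.
Q = K_eq · A · (Δh/L) = 0.05137 × 2230 × (8.77/10.91) = 92.08 m³/day.

92.1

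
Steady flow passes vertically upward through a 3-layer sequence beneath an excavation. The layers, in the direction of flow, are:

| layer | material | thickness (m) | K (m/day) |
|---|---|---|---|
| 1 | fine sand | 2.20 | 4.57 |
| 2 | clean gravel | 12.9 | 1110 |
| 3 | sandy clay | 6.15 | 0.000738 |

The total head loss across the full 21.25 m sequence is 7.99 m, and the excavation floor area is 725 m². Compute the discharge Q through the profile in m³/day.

0.695

Flow is perpendicular to layering, so the layers act in series and the equivalent K is the thickness-weighted harmonic mean.
Total thickness L = 2.20 + 12.9 + 6.15 = 21.25 m.
Σ(b_i/K_i) = 2.20/4.57 + 12.9/1110 + 6.15/0.000738 = 8334 d.
K_eq = L / Σ(b_i/K_i) = 21.25 / 8334 = 0.002550 m/day.
Q = K_eq · A · (Δh/L) = 0.002550 × 725 × (7.99/21.25) = 0.6951 m³/day.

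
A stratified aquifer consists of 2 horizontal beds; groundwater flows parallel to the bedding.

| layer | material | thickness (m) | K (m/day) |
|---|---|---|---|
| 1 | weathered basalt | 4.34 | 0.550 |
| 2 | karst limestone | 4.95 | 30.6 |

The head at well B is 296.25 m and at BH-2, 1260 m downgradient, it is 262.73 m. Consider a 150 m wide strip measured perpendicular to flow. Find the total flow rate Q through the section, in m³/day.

Flow is parallel to layering, so each bed carries its own Darcy discharge and the transmissivities add.
Σ(K_i·b_i) = 0.550×4.34 + 30.6×4.95 = 153.9 m²/day.
Hydraulic gradient i = (296.25 − 262.73) / 1260 = 33.52 / 1260 = 0.02660.
Q = Σ(K_i·b_i) · W · i = 153.9 × 150 × 0.02660 = 614.0 m³/day.

614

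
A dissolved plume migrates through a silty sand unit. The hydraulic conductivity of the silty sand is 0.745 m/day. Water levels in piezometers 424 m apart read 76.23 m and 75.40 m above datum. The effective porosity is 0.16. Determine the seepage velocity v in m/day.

Hydraulic gradient i = (76.23 − 75.40) / 424 = 0.83 / 424 = 0.001958.
Darcy flux q = K · i = 0.7450 × 0.001958 = 0.001458 m/day.
Seepage velocity v = q / n_e = 0.001458 / 0.16 = 0.009115 m/day.

0.00911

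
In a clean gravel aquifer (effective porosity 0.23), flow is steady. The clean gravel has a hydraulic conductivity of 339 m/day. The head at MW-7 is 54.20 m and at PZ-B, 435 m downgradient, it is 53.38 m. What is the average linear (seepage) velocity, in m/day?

Hydraulic gradient i = (54.20 − 53.38) / 435 = 0.82 / 435 = 0.001885.
Darcy flux q = K · i = 339.0 × 0.001885 = 0.6390 m/day.
Seepage velocity v = q / n_e = 0.6390 / 0.23 = 2.778 m/day.

2.78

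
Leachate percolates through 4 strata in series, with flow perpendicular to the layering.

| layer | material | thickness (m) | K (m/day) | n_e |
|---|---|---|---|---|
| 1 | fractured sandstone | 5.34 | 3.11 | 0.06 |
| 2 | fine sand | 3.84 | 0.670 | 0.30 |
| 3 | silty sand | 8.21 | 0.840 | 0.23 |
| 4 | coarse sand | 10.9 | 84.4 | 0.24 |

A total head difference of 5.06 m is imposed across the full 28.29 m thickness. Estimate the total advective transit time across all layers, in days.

With flow normal to the layers, continuity requires the same specific discharge q through every layer.
Σ(b_i/K_i) = 5.34/3.11 + 3.84/0.670 + 8.21/0.840 + 10.9/84.4 = 17.35 d.
q = Δh / Σ(b_i/K_i) = 5.06 / 17.35 = 0.2916 m/day.
In each layer the seepage velocity is v_i = q/n_i, so the layer transit time is t_i = b_i·n_i / q:
  layer 1 (fractured sandstone): t_1 = 5.34 × 0.06 / 0.2916 = 1.099 d
  layer 2 (fine sand): t_2 = 3.84 × 0.30 / 0.2916 = 3.950 d
  layer 3 (silty sand): t_3 = 8.21 × 0.23 / 0.2916 = 6.475 d
  layer 4 (coarse sand): t_4 = 10.9 × 0.24 / 0.2916 = 8.971 d
Total t = Σ t_i = 20.49 days.

20.5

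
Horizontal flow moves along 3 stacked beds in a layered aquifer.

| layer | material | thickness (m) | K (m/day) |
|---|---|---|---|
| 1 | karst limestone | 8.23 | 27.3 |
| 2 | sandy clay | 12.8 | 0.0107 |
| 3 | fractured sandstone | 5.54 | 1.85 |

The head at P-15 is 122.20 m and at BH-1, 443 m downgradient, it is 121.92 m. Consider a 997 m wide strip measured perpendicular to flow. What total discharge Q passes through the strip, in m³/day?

Flow is parallel to layering, so each bed carries its own Darcy discharge and the transmissivities add.
Σ(K_i·b_i) = 27.3×8.23 + 0.0107×12.8 + 1.85×5.54 = 235.1 m²/day.
Hydraulic gradient i = (122.20 − 121.92) / 443 = 0.28 / 443 = 0.0006321.
Q = Σ(K_i·b_i) · W · i = 235.1 × 997 × 0.0006321 = 148.1 m³/day.

148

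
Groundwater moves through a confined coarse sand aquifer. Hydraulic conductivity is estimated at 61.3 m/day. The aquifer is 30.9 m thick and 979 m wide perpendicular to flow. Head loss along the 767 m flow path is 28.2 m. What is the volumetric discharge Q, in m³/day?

Cross-sectional area A = 979 × 30.9 = 30251 m².
Hydraulic gradient i = Δh / L = 28.2 / 767 = 0.03677.
Darcy's law: Q = K · A · i = 61.30 × 30251 × 0.03677 = 68180 m³/day.

68200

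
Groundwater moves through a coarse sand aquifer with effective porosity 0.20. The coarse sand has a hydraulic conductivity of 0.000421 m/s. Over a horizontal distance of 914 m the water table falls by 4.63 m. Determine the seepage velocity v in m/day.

0.921

Convert K: 0.000421 m/s × 86400 = 36.37 m/day.
Hydraulic gradient i = Δh / L = 4.63 / 914 = 0.005066.
Darcy flux q = K · i = 36.37 × 0.005066 = 0.1843 m/day.
Seepage velocity v = q / n_e = 0.1843 / 0.20 = 0.9213 m/day.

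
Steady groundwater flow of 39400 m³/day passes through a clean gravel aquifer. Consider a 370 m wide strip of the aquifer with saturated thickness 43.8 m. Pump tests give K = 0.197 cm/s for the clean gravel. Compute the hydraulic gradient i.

0.0143

Convert K: 0.197 cm/s × 864 = 170.2 m/day.
Cross-sectional area A = 370 × 43.8 = 16206 m².
From Q = K·A·i, i = Q / (K·A) = 39400 / (170.2 × 16206) = 0.01428.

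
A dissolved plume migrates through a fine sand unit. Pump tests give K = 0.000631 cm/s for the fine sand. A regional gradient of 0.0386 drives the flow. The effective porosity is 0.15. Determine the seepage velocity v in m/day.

0.140

Convert K: 0.000631 cm/s × 864 = 0.5452 m/day.
Hydraulic gradient i = 0.0386.
Darcy flux q = K · i = 0.5452 × 0.03860 = 0.02104 m/day.
Seepage velocity v = q / n_e = 0.02104 / 0.15 = 0.1403 m/day.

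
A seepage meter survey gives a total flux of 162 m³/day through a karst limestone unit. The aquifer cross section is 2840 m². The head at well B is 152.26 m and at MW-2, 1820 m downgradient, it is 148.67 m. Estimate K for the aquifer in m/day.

Hydraulic gradient i = (152.26 − 148.67) / 1820 = 3.59 / 1820 = 0.001973.
From Q = K·A·i, K = Q / (A·i) = 162 / (2840 × 0.001973) = 28.92 m/day.

28.9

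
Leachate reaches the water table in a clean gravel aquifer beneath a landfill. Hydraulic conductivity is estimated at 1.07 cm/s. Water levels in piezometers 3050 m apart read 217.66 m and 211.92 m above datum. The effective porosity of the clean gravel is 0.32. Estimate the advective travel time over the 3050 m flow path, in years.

Convert K: 1.07 cm/s × 864 = 924.5 m/day.
Hydraulic gradient i = (217.66 − 211.92) / 3050 = 5.74 / 3050 = 0.001882.
Darcy flux q = K · i = 924.5 × 0.001882 = 1.740 m/day.
Seepage velocity v = q / n_e = 1.740 / 0.32 = 5.437 m/day.
Travel time t = L / v = 3050 / 5.437 = 561.0 days = 1.536 years.

1.54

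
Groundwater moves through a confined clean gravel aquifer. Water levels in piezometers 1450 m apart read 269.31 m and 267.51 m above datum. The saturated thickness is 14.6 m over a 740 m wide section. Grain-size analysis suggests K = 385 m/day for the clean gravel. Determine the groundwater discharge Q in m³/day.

Cross-sectional area A = 740 × 14.6 = 10804 m².
Hydraulic gradient i = (269.31 − 267.51) / 1450 = 1.8 / 1450 = 0.001241.
Darcy's law: Q = K · A · i = 385.0 × 10804 × 0.001241 = 5164 m³/day.

5160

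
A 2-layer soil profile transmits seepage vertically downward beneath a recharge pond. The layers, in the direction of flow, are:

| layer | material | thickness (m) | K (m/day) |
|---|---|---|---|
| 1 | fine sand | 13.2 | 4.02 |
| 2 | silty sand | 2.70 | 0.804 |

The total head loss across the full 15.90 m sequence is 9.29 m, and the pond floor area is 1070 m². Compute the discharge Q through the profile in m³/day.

Flow is perpendicular to layering, so the layers act in series and the equivalent K is the thickness-weighted harmonic mean.
Total thickness L = 13.2 + 2.70 = 15.90 m.
Σ(b_i/K_i) = 13.2/4.02 + 2.70/0.804 = 6.642 d.
K_eq = L / Σ(b_i/K_i) = 15.90 / 6.642 = 2.394 m/day.
Q = K_eq · A · (Δh/L) = 2.394 × 1070 × (9.29/15.90) = 1497 m³/day.

1500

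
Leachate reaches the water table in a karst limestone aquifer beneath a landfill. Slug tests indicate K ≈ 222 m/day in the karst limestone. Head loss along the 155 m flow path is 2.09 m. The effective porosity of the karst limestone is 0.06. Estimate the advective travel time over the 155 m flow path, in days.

Hydraulic gradient i = Δh / L = 2.09 / 155 = 0.01348.
Darcy flux q = K · i = 222.0 × 0.01348 = 2.993 m/day.
Seepage velocity v = q / n_e = 2.993 / 0.06 = 49.89 m/day.
Travel time t = L / v = 155 / 49.89 = 3.107 days.

3.11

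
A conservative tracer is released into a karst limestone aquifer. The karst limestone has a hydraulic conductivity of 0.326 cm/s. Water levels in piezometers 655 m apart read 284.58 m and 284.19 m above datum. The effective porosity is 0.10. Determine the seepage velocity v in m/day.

Convert K: 0.326 cm/s × 864 = 281.7 m/day.
Hydraulic gradient i = (284.58 − 284.19) / 655 = 0.39 / 655 = 0.0005954.
Darcy flux q = K · i = 281.7 × 0.0005954 = 0.1677 m/day.
Seepage velocity v = q / n_e = 0.1677 / 0.10 = 1.677 m/day.

1.68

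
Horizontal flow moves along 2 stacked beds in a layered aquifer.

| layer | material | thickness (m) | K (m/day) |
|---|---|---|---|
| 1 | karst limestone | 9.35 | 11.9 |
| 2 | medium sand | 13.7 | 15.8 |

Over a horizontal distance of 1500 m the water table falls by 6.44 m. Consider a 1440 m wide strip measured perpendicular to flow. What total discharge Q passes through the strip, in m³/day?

Flow is parallel to layering, so each bed carries its own Darcy discharge and the transmissivities add.
Σ(K_i·b_i) = 11.9×9.35 + 15.8×13.7 = 327.7 m²/day.
Hydraulic gradient i = Δh / L = 6.44 / 1500 = 0.004293.
Q = Σ(K_i·b_i) · W · i = 327.7 × 1440 × 0.004293 = 2026 m³/day.

2030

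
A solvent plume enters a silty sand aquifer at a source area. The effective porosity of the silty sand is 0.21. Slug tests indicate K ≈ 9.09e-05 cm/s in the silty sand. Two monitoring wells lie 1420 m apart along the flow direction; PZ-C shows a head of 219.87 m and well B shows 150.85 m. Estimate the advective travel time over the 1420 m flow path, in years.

Convert K: 9.09e-05 cm/s × 864 = 0.07854 m/day.
Hydraulic gradient i = (219.87 − 150.85) / 1420 = 69.02 / 1420 = 0.04861.
Darcy flux q = K · i = 0.07854 × 0.04861 = 0.003817 m/day.
Seepage velocity v = q / n_e = 0.003817 / 0.21 = 0.01818 m/day.
Travel time t = L / v = 1420 / 0.01818 = 78117 days = 213.9 years.

214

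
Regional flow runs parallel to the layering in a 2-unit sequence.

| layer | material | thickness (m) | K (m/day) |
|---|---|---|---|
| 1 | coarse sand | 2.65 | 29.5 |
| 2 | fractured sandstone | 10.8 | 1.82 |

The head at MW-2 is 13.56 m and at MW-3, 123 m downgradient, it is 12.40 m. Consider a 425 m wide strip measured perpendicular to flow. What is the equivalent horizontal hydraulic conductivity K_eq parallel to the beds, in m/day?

7.27

Flow is parallel to layering, so each bed carries its own Darcy discharge and the transmissivities add.
Σ(K_i·b_i) = 29.5×2.65 + 1.82×10.8 = 97.83 m²/day.
Total thickness b = 13.45 m, so K_eq = Σ(K_i·b_i)/b = 7.274 m/day.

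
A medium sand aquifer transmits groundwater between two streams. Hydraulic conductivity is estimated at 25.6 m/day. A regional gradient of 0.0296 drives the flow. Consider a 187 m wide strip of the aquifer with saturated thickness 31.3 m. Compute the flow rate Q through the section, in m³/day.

4440

Cross-sectional area A = 187 × 31.3 = 5853 m².
Hydraulic gradient i = 0.0296.
Darcy's law: Q = K · A · i = 25.60 × 5853 × 0.02960 = 4435 m³/day.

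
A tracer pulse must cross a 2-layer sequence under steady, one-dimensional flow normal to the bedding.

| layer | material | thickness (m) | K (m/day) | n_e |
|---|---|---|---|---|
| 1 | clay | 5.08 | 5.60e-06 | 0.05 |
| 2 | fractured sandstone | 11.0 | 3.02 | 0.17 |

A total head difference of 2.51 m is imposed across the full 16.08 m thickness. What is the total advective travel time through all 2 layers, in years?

2100

With flow normal to the layers, continuity requires the same specific discharge q through every layer.
Σ(b_i/K_i) = 5.08/5.60e-06 + 11.0/3.02 = 9.071e+05 d.
q = Δh / Σ(b_i/K_i) = 2.51 / 9.071e+05 = 2.767e-06 m/day.
In each layer the seepage velocity is v_i = q/n_i, so the layer transit time is t_i = b_i·n_i / q:
  layer 1 (clay): t_1 = 5.08 × 0.05 / 2.767e-06 = 91799 d
  layer 2 (fractured sandstone): t_2 = 11.0 × 0.17 / 2.767e-06 = 6.758e+05 d
Total t = Σ t_i = 7.676e+05 days = 2102 years.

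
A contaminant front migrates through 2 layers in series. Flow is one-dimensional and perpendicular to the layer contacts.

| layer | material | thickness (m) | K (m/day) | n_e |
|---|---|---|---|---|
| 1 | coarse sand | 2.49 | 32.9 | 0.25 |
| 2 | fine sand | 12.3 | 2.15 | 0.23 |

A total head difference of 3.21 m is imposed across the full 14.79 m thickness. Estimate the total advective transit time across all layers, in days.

With flow normal to the layers, continuity requires the same specific discharge q through every layer.
Σ(b_i/K_i) = 2.49/32.9 + 12.3/2.15 = 5.797 d.
q = Δh / Σ(b_i/K_i) = 3.21 / 5.797 = 0.5538 m/day.
In each layer the seepage velocity is v_i = q/n_i, so the layer transit time is t_i = b_i·n_i / q:
  layer 1 (coarse sand): t_1 = 2.49 × 0.25 / 0.5538 = 1.124 d
  layer 2 (fine sand): t_2 = 12.3 × 0.23 / 0.5538 = 5.109 d
Total t = Σ t_i = 6.233 days.

6.23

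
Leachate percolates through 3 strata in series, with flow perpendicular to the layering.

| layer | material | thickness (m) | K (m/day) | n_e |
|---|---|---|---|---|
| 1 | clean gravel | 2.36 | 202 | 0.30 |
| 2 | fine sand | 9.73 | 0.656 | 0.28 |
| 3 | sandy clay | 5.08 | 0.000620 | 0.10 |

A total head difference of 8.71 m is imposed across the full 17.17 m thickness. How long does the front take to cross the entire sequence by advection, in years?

With flow normal to the layers, continuity requires the same specific discharge q through every layer.
Σ(b_i/K_i) = 2.36/202 + 9.73/0.656 + 5.08/0.000620 = 8208 d.
q = Δh / Σ(b_i/K_i) = 8.71 / 8208 = 0.001061 m/day.
In each layer the seepage velocity is v_i = q/n_i, so the layer transit time is t_i = b_i·n_i / q:
  layer 1 (clean gravel): t_1 = 2.36 × 0.30 / 0.001061 = 667.2 d
  layer 2 (fine sand): t_2 = 9.73 × 0.28 / 0.001061 = 2568 d
  layer 3 (sandy clay): t_3 = 5.08 × 0.10 / 0.001061 = 478.7 d
Total t = Σ t_i = 3713 days = 10.17 years.

10.2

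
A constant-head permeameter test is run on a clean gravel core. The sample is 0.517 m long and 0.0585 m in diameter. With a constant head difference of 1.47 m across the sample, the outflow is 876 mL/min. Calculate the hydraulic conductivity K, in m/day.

165

Cross-sectional area A = π·(d/2)² = π × (0.0585/2)² = 0.002688 m².
Convert discharge: 876 mL/min = 1.460e-05 m³/s.
Darcy's law rearranged: K = Q·L / (A·Δh) = 1.460e-05 × 0.517 / (0.002688 × 1.47) = 0.001910 m/s = 165.1 m/day.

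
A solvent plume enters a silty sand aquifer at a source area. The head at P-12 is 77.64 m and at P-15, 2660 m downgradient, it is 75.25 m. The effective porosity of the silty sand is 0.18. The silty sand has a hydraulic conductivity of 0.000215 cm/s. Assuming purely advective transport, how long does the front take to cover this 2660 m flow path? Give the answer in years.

Convert K: 0.000215 cm/s × 864 = 0.1858 m/day.
Hydraulic gradient i = (77.64 − 75.25) / 2660 = 2.39 / 2660 = 0.0008985.
Darcy flux q = K · i = 0.1858 × 0.0008985 = 0.0001669 m/day.
Seepage velocity v = q / n_e = 0.0001669 / 0.18 = 0.0009272 m/day.
Travel time t = L / v = 2660 / 0.0009272 = 2.869e+06 days = 7854 years.

7850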